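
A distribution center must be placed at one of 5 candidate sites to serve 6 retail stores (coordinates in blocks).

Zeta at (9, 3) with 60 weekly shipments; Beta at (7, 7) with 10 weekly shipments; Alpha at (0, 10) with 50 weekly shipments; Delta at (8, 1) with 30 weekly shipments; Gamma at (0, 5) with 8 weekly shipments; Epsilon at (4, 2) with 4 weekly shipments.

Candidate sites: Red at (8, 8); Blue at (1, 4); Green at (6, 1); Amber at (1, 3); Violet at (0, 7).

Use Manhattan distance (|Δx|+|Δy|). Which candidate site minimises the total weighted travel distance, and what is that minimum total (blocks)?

Red, total 1218 blocks

Total weighted distance at each candidate:
  Red (8, 8): total = 1218
  Blue (1, 4): total = 1316
  Green (6, 1): total = 1272
  Amber (1, 3): total = 1290
  Violet (0, 7): total = 1472
Minimum is at Red with total 1218 blocks.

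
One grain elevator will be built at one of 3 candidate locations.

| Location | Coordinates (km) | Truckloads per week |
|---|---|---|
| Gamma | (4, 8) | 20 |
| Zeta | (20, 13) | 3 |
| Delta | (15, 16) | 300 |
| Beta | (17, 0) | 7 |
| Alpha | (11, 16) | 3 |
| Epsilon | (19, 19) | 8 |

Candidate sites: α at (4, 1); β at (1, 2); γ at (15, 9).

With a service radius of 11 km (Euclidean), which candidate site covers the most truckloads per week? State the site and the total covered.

γ, covering 321

Coverage radius r = 11 km; a point is covered iff (Δx)²+(Δy)² ≤ 11² = 121.
  α (4, 1): covers {Gamma} → 20
  β (1, 2): covers {Gamma} → 20
  γ (15, 9): covers {Zeta, Delta, Beta, Alpha, Epsilon} → 321
Maximum coverage at γ: 321 truckloads per week.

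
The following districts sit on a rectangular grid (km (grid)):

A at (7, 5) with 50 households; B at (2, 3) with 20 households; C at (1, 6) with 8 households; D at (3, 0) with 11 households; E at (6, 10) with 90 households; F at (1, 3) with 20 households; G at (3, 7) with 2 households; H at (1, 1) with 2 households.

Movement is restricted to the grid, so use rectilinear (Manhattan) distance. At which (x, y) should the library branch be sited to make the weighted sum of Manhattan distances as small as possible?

Manhattan distance separates: Σwᵢ(|x−xᵢ|+|y−yᵢ|) = Σwᵢ|x−xᵢ| + Σwᵢ|y−yᵢ|, so x and y are optimised independently as 1-D weighted medians.
Total weight W = 203; half = 101.5.
x-coordinate, sorted with cumulative weight:
  x=1 (C, w=8) cum 8
  x=1 (F, w=20) cum 28
  x=1 (H, w=2) cum 30
  x=2 (B, w=20) cum 50
  x=3 (D, w=11) cum 61
  x=3 (G, w=2) cum 63
  x=6 (E, w=90) cum 153  ← median
  x=7 (A, w=50) cum 203
⇒ x* = 6
y-coordinate, sorted with cumulative weight:
  y=0 (D, w=11) cum 11
  y=1 (H, w=2) cum 13
  y=3 (B, w=20) cum 33
  y=3 (F, w=20) cum 53
  y=5 (A, w=50) cum 103  ← median
  y=6 (C, w=8) cum 111
  y=7 (G, w=2) cum 113
  y=10 (E, w=90) cum 203
⇒ y* = 5

(6, 5)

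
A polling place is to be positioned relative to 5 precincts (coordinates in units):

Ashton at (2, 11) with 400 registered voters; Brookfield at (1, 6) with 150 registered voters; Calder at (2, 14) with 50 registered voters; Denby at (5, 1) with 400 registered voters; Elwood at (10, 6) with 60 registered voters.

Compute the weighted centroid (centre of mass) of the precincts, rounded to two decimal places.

(3.44, 6.38)

The minimiser of Σwᵢ‖p−pᵢ‖² is the weighted centroid p* = (Σwᵢpᵢ)/(Σwᵢ).
Σwᵢ = 1060.
Σwᵢxᵢ = 400·2 + 150·1 + 50·2 + 400·5 + 60·10 = 3650.
Σwᵢyᵢ = 400·11 + 150·6 + 50·14 + 400·1 + 60·6 = 6760.
x* = 3650/1060 = 3.44, y* = 6760/1060 = 6.38.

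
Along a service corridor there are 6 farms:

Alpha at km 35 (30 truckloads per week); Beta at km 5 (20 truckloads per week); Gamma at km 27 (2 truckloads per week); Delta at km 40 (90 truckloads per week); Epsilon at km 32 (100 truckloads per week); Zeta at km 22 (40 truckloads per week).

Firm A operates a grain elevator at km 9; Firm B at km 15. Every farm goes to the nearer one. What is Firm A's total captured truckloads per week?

The indifferent point is the midpoint (9+15)/2 = 12; farms left of it (closer to Firm A at 9) go to Firm A, those right go to Firm B.
  Beta at 5 (w=20) → Firm A
  Zeta at 22 (w=40) → Firm B
  Gamma at 27 (w=2) → Firm B
  Epsilon at 32 (w=100) → Firm B
  Alpha at 35 (w=30) → Firm B
  Delta at 40 (w=90) → Firm B
Firm A captures 20; Firm B captures 262.

20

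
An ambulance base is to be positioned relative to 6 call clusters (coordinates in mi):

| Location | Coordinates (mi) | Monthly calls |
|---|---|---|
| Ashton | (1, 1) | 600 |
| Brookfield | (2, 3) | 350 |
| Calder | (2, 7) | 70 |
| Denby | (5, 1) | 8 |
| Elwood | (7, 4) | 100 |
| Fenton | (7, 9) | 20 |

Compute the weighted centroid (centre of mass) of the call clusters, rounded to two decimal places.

(2.02, 2.38)

The minimiser of Σwᵢ‖p−pᵢ‖² is the weighted centroid p* = (Σwᵢpᵢ)/(Σwᵢ).
Σwᵢ = 1148.
Σwᵢxᵢ = 600·1 + 350·2 + 70·2 + 8·5 + 100·7 + 20·7 = 2320.
Σwᵢyᵢ = 600·1 + 350·3 + 70·7 + 8·1 + 100·4 + 20·9 = 2728.
x* = 2320/1148 = 2.02, y* = 2728/1148 = 2.38.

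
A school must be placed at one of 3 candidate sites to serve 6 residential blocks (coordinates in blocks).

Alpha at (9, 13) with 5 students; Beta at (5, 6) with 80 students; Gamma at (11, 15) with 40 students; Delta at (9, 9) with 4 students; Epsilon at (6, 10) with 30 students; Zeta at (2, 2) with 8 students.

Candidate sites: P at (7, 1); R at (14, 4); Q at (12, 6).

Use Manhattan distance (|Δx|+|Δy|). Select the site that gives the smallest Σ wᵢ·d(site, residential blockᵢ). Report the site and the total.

Total weighted distance at each candidate:
  P (7, 1): total = 1738
  R (14, 4): total = 2082
  Q (12, 6): total = 1446
Minimum is at Q with total 1446 blocks.

Q, total 1446 blocks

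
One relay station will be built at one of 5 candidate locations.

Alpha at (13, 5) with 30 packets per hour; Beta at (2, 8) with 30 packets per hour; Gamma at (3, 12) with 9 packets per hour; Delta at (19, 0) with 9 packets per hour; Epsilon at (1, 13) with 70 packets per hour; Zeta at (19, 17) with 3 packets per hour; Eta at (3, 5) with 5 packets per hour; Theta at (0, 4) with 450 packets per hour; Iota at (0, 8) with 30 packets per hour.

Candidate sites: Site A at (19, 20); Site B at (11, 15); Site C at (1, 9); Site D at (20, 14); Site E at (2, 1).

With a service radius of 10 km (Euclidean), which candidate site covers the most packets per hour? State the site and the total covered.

Site C, covering 594

Coverage radius r = 10 km; a point is covered iff (Δx)²+(Δy)² ≤ 10² = 100.
  Site A (19, 20): covers {Zeta} → 3
  Site B (11, 15): covers {Gamma, Zeta} → 12
  Site C (1, 9): covers {Beta, Gamma, Epsilon, Eta, Theta, Iota} → 594
  Site D (20, 14): covers {Zeta} → 3
  Site E (2, 1): covers {Beta, Eta, Theta, Iota} → 515
Maximum coverage at Site C: 594 packets per hour.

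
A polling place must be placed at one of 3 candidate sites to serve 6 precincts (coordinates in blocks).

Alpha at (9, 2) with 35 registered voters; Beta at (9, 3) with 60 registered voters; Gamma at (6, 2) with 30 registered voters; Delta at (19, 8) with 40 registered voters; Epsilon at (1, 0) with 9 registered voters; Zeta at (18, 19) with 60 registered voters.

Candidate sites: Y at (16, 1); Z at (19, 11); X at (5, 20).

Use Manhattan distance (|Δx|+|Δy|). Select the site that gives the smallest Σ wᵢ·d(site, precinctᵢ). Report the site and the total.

Y, total 2894 blocks

Total weighted distance at each candidate:
  Y (16, 1): total = 2894
  Z (19, 11): total = 3326
  X (5, 20): total = 4696
Minimum is at Y with total 2894 blocks.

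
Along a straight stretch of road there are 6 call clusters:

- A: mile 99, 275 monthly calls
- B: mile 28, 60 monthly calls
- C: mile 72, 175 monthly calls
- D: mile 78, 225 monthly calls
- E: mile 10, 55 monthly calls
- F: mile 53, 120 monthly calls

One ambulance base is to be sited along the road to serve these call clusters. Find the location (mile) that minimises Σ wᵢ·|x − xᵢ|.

For a sum of weighted absolute distances on a line, the optimum is the weighted median (not the mean). Total weight W = 910; half-weight = 455.
Sort by position and accumulate weight:
  mile 10 (E, w=55) → cum 55
  mile 28 (B, w=60) → cum 115
  mile 53 (F, w=120) → cum 235
  mile 72 (C, w=175) → cum 410
  mile 78 (D, w=225) → cum 635  ≥ 455 → median here
  mile 99 (A, w=275) → cum 910
Optimal location: mile 78.

x = 78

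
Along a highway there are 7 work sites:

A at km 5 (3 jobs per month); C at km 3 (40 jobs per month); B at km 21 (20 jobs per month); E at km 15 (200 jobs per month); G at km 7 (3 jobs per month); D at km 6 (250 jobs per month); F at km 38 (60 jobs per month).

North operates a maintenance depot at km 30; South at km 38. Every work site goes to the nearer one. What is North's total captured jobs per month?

The indifferent point is the midpoint (30+38)/2 = 34; work sites left of it (closer to North at 30) go to North, those right go to South.
  C at 3 (w=40) → North
  A at 5 (w=3) → North
  D at 6 (w=250) → North
  G at 7 (w=3) → North
  E at 15 (w=200) → North
  B at 21 (w=20) → North
  F at 38 (w=60) → South
North captures 516; South captures 60.

516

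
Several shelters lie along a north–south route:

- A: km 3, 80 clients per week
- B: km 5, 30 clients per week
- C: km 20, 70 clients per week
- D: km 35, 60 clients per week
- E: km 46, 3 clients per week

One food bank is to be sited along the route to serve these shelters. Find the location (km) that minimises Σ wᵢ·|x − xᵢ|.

For a sum of weighted absolute distances on a line, the optimum is the weighted median (not the mean). Total weight W = 243; half-weight = 121.5.
Sort by position and accumulate weight:
  km 3 (A, w=80) → cum 80
  km 5 (B, w=30) → cum 110
  km 20 (C, w=70) → cum 180  ≥ 121.5 → median here
  km 35 (D, w=60) → cum 240
  km 46 (E, w=3) → cum 243
Optimal location: km 20.

x = 20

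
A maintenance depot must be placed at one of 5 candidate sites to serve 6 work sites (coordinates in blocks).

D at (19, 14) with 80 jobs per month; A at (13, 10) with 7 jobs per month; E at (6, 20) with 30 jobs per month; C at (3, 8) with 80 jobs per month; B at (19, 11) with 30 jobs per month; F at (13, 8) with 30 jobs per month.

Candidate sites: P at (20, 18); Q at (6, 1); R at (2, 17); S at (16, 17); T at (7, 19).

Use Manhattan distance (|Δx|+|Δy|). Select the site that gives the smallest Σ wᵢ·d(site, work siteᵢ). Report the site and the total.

Total weighted distance at each candidate:
  P (20, 18): total = 3895
  Q (6, 1): total = 4672
  R (2, 17): total = 4026
  S (16, 17): total = 3330
  T (7, 19): total = 3835
Minimum is at S with total 3330 blocks.

S, total 3330 blocks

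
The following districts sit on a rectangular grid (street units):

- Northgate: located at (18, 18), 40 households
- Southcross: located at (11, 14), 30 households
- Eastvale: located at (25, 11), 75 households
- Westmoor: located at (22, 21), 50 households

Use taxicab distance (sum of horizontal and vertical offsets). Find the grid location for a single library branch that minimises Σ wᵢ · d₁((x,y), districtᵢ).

Manhattan distance separates: Σwᵢ(|x−xᵢ|+|y−yᵢ|) = Σwᵢ|x−xᵢ| + Σwᵢ|y−yᵢ|, so x and y are optimised independently as 1-D weighted medians.
Total weight W = 195; half = 97.5.
x-coordinate, sorted with cumulative weight:
  x=11 (Southcross, w=30) cum 30
  x=18 (Northgate, w=40) cum 70
  x=22 (Westmoor, w=50) cum 120  ← median
  x=25 (Eastvale, w=75) cum 195
⇒ x* = 22
y-coordinate, sorted with cumulative weight:
  y=11 (Eastvale, w=75) cum 75
  y=14 (Southcross, w=30) cum 105  ← median
  y=18 (Northgate, w=40) cum 145
  y=21 (Westmoor, w=50) cum 195
⇒ y* = 14

(22, 14)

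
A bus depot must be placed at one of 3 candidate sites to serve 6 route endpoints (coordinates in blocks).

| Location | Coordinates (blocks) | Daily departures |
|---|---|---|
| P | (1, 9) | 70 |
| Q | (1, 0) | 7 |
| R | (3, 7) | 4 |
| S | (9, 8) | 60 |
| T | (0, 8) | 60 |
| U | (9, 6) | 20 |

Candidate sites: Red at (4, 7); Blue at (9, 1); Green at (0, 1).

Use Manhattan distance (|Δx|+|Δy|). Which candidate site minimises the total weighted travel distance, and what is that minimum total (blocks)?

Total weighted distance at each candidate:
  Red (4, 7): total = 1204
  Blue (9, 1): total = 2711
  Green (0, 1): total = 2340
Minimum is at Red with total 1204 blocks.

Red, total 1204 blocks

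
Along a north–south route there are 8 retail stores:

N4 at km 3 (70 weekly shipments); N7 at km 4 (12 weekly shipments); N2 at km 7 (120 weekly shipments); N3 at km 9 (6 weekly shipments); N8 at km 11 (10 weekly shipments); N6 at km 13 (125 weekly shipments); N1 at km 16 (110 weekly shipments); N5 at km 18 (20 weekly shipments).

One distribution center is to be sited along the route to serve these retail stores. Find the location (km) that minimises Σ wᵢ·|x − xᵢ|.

For a sum of weighted absolute distances on a line, the optimum is the weighted median (not the mean). Total weight W = 473; half-weight = 236.5.
Sort by position and accumulate weight:
  km 3 (N4, w=70) → cum 70
  km 4 (N7, w=12) → cum 82
  km 7 (N2, w=120) → cum 202
  km 9 (N3, w=6) → cum 208
  km 11 (N8, w=10) → cum 218
  km 13 (N6, w=125) → cum 343  ≥ 236.5 → median here
  km 16 (N1, w=110) → cum 453
  km 18 (N5, w=20) → cum 473
Optimal location: km 13.

x = 13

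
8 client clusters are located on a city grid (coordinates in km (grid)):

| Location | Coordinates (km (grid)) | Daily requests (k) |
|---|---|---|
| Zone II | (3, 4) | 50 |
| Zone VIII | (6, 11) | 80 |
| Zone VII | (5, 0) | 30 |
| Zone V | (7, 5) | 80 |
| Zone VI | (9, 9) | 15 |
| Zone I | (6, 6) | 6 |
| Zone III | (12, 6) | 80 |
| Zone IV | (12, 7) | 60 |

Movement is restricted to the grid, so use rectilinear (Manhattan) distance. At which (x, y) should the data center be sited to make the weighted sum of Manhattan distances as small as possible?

Manhattan distance separates: Σwᵢ(|x−xᵢ|+|y−yᵢ|) = Σwᵢ|x−xᵢ| + Σwᵢ|y−yᵢ|, so x and y are optimised independently as 1-D weighted medians.
Total weight W = 401; half = 200.5.
x-coordinate, sorted with cumulative weight:
  x=3 (Zone II, w=50) cum 50
  x=5 (Zone VII, w=30) cum 80
  x=6 (Zone VIII, w=80) cum 160
  x=6 (Zone I, w=6) cum 166
  x=7 (Zone V, w=80) cum 246  ← median
  x=9 (Zone VI, w=15) cum 261
  x=12 (Zone III, w=80) cum 341
  x=12 (Zone IV, w=60) cum 401
⇒ x* = 7
y-coordinate, sorted with cumulative weight:
  y=0 (Zone VII, w=30) cum 30
  y=4 (Zone II, w=50) cum 80
  y=5 (Zone V, w=80) cum 160
  y=6 (Zone I, w=6) cum 166
  y=6 (Zone III, w=80) cum 246  ← median
  y=7 (Zone IV, w=60) cum 306
  y=9 (Zone VI, w=15) cum 321
  y=11 (Zone VIII, w=80) cum 401
⇒ y* = 6

(7, 6)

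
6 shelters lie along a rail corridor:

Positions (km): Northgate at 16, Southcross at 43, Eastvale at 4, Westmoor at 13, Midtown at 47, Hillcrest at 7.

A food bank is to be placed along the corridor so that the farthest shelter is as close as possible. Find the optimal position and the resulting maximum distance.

location 25.5, max distance 21.5

The 1-center on a line is the midpoint of the two extreme points: leftmost at 4, rightmost at 47.
Optimal location = (4 + 47)/2 = 25.5; maximum distance = (47 − 4)/2 = 21.5.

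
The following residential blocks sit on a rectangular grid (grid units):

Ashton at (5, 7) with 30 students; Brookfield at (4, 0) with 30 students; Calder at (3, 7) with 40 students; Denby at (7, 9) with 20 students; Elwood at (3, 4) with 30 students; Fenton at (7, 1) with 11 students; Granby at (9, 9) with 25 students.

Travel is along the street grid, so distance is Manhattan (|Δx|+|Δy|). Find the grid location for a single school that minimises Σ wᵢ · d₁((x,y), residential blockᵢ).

(4, 7)

Manhattan distance separates: Σwᵢ(|x−xᵢ|+|y−yᵢ|) = Σwᵢ|x−xᵢ| + Σwᵢ|y−yᵢ|, so x and y are optimised independently as 1-D weighted medians.
Total weight W = 186; half = 93.
x-coordinate, sorted with cumulative weight:
  x=3 (Calder, w=40) cum 40
  x=3 (Elwood, w=30) cum 70
  x=4 (Brookfield, w=30) cum 100  ← median
  x=5 (Ashton, w=30) cum 130
  x=7 (Denby, w=20) cum 150
  x=7 (Fenton, w=11) cum 161
  x=9 (Granby, w=25) cum 186
⇒ x* = 4
y-coordinate, sorted with cumulative weight:
  y=0 (Brookfield, w=30) cum 30
  y=1 (Fenton, w=11) cum 41
  y=4 (Elwood, w=30) cum 71
  y=7 (Ashton, w=30) cum 101  ← median
  y=7 (Calder, w=40) cum 141
  y=9 (Denby, w=20) cum 161
  y=9 (Granby, w=25) cum 186
⇒ y* = 7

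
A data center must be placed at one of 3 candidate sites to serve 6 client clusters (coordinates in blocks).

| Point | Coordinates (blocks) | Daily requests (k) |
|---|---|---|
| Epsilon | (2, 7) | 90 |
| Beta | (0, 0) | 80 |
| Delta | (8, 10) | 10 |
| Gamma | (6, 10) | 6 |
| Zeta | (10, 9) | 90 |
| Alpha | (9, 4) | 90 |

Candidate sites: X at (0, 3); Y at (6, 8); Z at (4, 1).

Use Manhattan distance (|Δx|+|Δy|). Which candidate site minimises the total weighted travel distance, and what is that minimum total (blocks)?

Y, total 2702 blocks

Total weighted distance at each candidate:
  X (0, 3): total = 3348
  Y (6, 8): total = 2702
  Z (4, 1): total = 3296
Minimum is at Y with total 2702 blocks.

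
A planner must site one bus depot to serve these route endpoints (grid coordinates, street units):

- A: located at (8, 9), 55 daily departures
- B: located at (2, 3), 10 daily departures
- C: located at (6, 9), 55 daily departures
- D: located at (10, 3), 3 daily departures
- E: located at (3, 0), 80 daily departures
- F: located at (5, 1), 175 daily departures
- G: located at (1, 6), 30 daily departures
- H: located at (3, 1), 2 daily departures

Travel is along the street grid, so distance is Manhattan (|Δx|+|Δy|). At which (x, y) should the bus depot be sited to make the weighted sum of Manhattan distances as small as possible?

(5, 1)

Manhattan distance separates: Σwᵢ(|x−xᵢ|+|y−yᵢ|) = Σwᵢ|x−xᵢ| + Σwᵢ|y−yᵢ|, so x and y are optimised independently as 1-D weighted medians.
Total weight W = 410; half = 205.
x-coordinate, sorted with cumulative weight:
  x=1 (G, w=30) cum 30
  x=2 (B, w=10) cum 40
  x=3 (E, w=80) cum 120
  x=3 (H, w=2) cum 122
  x=5 (F, w=175) cum 297  ← median
  x=6 (C, w=55) cum 352
  x=8 (A, w=55) cum 407
  x=10 (D, w=3) cum 410
⇒ x* = 5
y-coordinate, sorted with cumulative weight:
  y=0 (E, w=80) cum 80
  y=1 (F, w=175) cum 255  ← median
  y=1 (H, w=2) cum 257
  y=3 (B, w=10) cum 267
  y=3 (D, w=3) cum 270
  y=6 (G, w=30) cum 300
  y=9 (A, w=55) cum 355
  y=9 (C, w=55) cum 410
⇒ y* = 1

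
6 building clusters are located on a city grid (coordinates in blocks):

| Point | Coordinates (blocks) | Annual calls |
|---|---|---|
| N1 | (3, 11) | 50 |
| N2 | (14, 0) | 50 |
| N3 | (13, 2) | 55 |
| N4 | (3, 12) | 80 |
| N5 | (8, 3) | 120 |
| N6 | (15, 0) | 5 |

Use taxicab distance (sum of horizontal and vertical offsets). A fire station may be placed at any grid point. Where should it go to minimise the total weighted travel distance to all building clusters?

Manhattan distance separates: Σwᵢ(|x−xᵢ|+|y−yᵢ|) = Σwᵢ|x−xᵢ| + Σwᵢ|y−yᵢ|, so x and y are optimised independently as 1-D weighted medians.
Total weight W = 360; half = 180.
x-coordinate, sorted with cumulative weight:
  x=3 (N1, w=50) cum 50
  x=3 (N4, w=80) cum 130
  x=8 (N5, w=120) cum 250  ← median
  x=13 (N3, w=55) cum 305
  x=14 (N2, w=50) cum 355
  x=15 (N6, w=5) cum 360
⇒ x* = 8
y-coordinate, sorted with cumulative weight:
  y=0 (N2, w=50) cum 50
  y=0 (N6, w=5) cum 55
  y=2 (N3, w=55) cum 110
  y=3 (N5, w=120) cum 230  ← median
  y=11 (N1, w=50) cum 280
  y=12 (N4, w=80) cum 360
⇒ y* = 3

(8, 3)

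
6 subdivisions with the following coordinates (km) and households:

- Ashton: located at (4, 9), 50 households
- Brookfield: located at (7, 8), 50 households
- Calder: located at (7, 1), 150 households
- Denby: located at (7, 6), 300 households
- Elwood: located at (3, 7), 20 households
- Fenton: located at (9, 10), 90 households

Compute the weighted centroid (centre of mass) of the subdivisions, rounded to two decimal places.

(6.92, 5.82)

The minimiser of Σwᵢ‖p−pᵢ‖² is the weighted centroid p* = (Σwᵢpᵢ)/(Σwᵢ).
Σwᵢ = 660.
Σwᵢxᵢ = 50·4 + 50·7 + 150·7 + 300·7 + 20·3 + 90·9 = 4570.
Σwᵢyᵢ = 50·9 + 50·8 + 150·1 + 300·6 + 20·7 + 90·10 = 3840.
x* = 4570/660 = 6.92, y* = 3840/660 = 5.82.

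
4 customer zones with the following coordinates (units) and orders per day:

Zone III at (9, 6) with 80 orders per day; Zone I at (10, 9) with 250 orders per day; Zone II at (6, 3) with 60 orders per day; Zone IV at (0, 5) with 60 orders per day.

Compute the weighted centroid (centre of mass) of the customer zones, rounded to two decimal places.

(7.96, 7.13)

The minimiser of Σwᵢ‖p−pᵢ‖² is the weighted centroid p* = (Σwᵢpᵢ)/(Σwᵢ).
Σwᵢ = 450.
Σwᵢxᵢ = 80·9 + 250·10 + 60·6 + 60·0 = 3580.
Σwᵢyᵢ = 80·6 + 250·9 + 60·3 + 60·5 = 3210.
x* = 3580/450 = 7.96, y* = 3210/450 = 7.13.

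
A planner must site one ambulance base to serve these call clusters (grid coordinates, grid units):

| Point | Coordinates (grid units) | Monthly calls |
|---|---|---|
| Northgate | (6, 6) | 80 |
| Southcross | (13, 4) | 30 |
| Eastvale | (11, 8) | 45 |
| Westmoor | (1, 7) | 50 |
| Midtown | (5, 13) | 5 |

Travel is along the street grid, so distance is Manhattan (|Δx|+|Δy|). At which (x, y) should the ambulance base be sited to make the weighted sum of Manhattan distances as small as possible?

(6, 6)

Manhattan distance separates: Σwᵢ(|x−xᵢ|+|y−yᵢ|) = Σwᵢ|x−xᵢ| + Σwᵢ|y−yᵢ|, so x and y are optimised independently as 1-D weighted medians.
Total weight W = 210; half = 105.
x-coordinate, sorted with cumulative weight:
  x=1 (Westmoor, w=50) cum 50
  x=5 (Midtown, w=5) cum 55
  x=6 (Northgate, w=80) cum 135  ← median
  x=11 (Eastvale, w=45) cum 180
  x=13 (Southcross, w=30) cum 210
⇒ x* = 6
y-coordinate, sorted with cumulative weight:
  y=4 (Southcross, w=30) cum 30
  y=6 (Northgate, w=80) cum 110  ← median
  y=7 (Westmoor, w=50) cum 160
  y=8 (Eastvale, w=45) cum 205
  y=13 (Midtown, w=5) cum 210
⇒ y* = 6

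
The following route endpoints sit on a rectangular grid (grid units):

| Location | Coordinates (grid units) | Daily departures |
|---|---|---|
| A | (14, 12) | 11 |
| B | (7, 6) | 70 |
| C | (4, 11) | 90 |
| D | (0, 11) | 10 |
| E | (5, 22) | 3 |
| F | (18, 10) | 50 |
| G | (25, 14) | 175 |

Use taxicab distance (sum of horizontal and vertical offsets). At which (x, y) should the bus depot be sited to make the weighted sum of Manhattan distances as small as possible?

(18, 11)

Manhattan distance separates: Σwᵢ(|x−xᵢ|+|y−yᵢ|) = Σwᵢ|x−xᵢ| + Σwᵢ|y−yᵢ|, so x and y are optimised independently as 1-D weighted medians.
Total weight W = 409; half = 204.5.
x-coordinate, sorted with cumulative weight:
  x=0 (D, w=10) cum 10
  x=4 (C, w=90) cum 100
  x=5 (E, w=3) cum 103
  x=7 (B, w=70) cum 173
  x=14 (A, w=11) cum 184
  x=18 (F, w=50) cum 234  ← median
  x=25 (G, w=175) cum 409
⇒ x* = 18
y-coordinate, sorted with cumulative weight:
  y=6 (B, w=70) cum 70
  y=10 (F, w=50) cum 120
  y=11 (C, w=90) cum 210  ← median
  y=11 (D, w=10) cum 220
  y=12 (A, w=11) cum 231
  y=14 (G, w=175) cum 406
  y=22 (E, w=3) cum 409
⇒ y* = 11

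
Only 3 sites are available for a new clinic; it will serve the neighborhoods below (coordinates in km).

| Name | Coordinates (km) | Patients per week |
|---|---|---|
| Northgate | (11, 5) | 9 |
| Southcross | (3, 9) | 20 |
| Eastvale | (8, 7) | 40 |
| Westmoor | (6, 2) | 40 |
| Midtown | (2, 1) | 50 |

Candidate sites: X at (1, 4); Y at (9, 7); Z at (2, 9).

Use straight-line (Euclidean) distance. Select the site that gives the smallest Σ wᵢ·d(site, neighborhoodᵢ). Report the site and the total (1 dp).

X, total 876.3 km

Total weighted distance at each candidate:
  X (1, 4): total = 876.3
  Y (9, 7): total = 886.2
  Z (2, 9): total = 1084.1
Minimum is at X with total 876.3 km.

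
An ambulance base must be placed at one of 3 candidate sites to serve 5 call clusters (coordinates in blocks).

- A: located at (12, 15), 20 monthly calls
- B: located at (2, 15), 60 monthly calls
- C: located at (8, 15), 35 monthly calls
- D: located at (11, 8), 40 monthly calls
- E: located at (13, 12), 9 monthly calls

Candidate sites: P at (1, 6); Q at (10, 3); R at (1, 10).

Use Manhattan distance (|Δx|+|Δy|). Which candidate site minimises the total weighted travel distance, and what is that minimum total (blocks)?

R, total 1706 blocks

Total weighted distance at each candidate:
  P (1, 6): total = 2202
  Q (10, 3): total = 2318
  R (1, 10): total = 1706
Minimum is at R with total 1706 blocks.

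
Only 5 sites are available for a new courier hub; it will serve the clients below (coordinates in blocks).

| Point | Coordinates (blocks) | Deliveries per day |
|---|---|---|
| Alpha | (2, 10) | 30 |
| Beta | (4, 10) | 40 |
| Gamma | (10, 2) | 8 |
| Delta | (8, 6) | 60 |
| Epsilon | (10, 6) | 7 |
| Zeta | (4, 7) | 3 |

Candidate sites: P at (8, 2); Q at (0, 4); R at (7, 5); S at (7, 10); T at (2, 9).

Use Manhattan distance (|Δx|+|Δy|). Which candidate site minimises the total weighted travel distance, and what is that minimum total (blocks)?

Total weighted distance at each candidate:
  P (8, 2): total = 1225
  Q (0, 4): total = 1441
  R (7, 5): total = 831
  S (7, 10): total = 725
  T (2, 9): total = 899
Minimum is at S with total 725 blocks.

S, total 725 blocks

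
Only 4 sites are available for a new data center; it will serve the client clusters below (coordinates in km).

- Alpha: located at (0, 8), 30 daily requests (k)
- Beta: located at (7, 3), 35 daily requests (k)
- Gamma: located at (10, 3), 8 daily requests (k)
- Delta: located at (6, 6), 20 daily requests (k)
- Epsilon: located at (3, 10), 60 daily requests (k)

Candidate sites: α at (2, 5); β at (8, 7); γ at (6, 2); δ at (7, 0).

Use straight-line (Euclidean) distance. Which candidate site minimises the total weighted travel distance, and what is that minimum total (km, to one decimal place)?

α, total 751.0 km

Total weighted distance at each candidate:
  α (2, 5): total = 751.0
  β (8, 7): total = 816.5
  γ (6, 2): total = 929.7
  δ (7, 0): total = 1225.7
Minimum is at α with total 751.0 km.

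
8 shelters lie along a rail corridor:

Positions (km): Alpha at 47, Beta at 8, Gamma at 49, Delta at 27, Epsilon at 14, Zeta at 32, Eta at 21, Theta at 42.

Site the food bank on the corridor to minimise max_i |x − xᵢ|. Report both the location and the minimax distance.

location 28.5, max distance 20.5

The 1-center on a line is the midpoint of the two extreme points: leftmost at 8, rightmost at 49.
Optimal location = (8 + 49)/2 = 28.5; maximum distance = (49 − 8)/2 = 20.5.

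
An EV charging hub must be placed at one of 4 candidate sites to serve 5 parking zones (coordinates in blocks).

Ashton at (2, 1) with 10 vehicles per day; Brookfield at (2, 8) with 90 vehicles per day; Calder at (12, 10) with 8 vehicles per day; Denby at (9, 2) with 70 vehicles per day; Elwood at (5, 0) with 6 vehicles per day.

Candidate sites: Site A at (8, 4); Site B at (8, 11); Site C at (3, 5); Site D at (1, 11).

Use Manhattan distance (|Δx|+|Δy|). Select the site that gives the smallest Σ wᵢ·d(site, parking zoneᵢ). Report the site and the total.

Site C, total 1194 blocks

Total weighted distance at each candidate:
  Site A (8, 4): total = 1322
  Site B (8, 11): total = 1794
  Site C (3, 5): total = 1194
  Site D (1, 11): total = 1846
Minimum is at Site C with total 1194 blocks.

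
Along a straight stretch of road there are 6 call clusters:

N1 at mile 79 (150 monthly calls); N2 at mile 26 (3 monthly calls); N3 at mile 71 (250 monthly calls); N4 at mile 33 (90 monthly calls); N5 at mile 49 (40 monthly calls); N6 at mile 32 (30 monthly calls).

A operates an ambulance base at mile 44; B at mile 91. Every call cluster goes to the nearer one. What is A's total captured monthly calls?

The indifferent point is the midpoint (44+91)/2 = 67.5; call clusters left of it (closer to A at 44) go to A, those right go to B.
  N2 at 26 (w=3) → A
  N6 at 32 (w=30) → A
  N4 at 33 (w=90) → A
  N5 at 49 (w=40) → A
  N3 at 71 (w=250) → B
  N1 at 79 (w=150) → B
A captures 163; B captures 400.

163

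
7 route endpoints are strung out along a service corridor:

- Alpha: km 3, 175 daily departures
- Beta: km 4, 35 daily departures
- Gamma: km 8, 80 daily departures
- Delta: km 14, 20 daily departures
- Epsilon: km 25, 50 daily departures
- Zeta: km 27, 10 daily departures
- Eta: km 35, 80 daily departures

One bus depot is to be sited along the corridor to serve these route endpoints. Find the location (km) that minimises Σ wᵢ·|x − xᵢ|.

x = 8

For a sum of weighted absolute distances on a line, the optimum is the weighted median (not the mean). Total weight W = 450; half-weight = 225.
Sort by position and accumulate weight:
  km 3 (Alpha, w=175) → cum 175
  km 4 (Beta, w=35) → cum 210
  km 8 (Gamma, w=80) → cum 290  ≥ 225 → median here
  km 14 (Delta, w=20) → cum 310
  km 25 (Epsilon, w=50) → cum 360
  km 27 (Zeta, w=10) → cum 370
  km 35 (Eta, w=80) → cum 450
Optimal location: km 8.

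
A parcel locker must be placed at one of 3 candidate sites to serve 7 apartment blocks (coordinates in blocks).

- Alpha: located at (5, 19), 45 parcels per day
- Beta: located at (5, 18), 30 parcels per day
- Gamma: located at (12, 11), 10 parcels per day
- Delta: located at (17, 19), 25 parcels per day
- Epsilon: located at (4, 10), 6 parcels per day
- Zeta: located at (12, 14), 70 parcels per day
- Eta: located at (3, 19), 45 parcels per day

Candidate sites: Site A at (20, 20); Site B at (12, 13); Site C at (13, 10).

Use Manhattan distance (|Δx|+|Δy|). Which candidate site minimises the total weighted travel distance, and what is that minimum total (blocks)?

Total weighted distance at each candidate:
  Site A (20, 20): total = 3446
  Site B (12, 13): total = 2051
  Site C (13, 10): total = 2849
Minimum is at Site B with total 2051 blocks.

Site B, total 2051 blocks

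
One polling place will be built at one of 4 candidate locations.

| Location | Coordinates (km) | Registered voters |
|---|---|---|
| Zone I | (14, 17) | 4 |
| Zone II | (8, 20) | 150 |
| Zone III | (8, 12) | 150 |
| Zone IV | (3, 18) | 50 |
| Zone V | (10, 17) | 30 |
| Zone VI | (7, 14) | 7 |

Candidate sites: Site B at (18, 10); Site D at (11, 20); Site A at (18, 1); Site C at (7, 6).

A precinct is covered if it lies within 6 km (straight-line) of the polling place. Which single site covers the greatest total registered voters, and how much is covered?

Site D, covering 184

Coverage radius r = 6 km; a point is covered iff (Δx)²+(Δy)² ≤ 6² = 36.
  Site B (18, 10): covers {none} → 0
  Site D (11, 20): covers {Zone I, Zone II, Zone V} → 184
  Site A (18, 1): covers {none} → 0
  Site C (7, 6): covers {none} → 0
Maximum coverage at Site D: 184 registered voters.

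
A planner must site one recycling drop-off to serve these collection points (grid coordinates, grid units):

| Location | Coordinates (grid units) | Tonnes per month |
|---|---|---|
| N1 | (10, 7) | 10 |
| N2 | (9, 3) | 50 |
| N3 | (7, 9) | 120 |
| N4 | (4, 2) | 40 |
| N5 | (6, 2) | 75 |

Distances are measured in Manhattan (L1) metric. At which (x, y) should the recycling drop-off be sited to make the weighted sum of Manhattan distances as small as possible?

(7, 3)

Manhattan distance separates: Σwᵢ(|x−xᵢ|+|y−yᵢ|) = Σwᵢ|x−xᵢ| + Σwᵢ|y−yᵢ|, so x and y are optimised independently as 1-D weighted medians.
Total weight W = 295; half = 147.5.
x-coordinate, sorted with cumulative weight:
  x=4 (N4, w=40) cum 40
  x=6 (N5, w=75) cum 115
  x=7 (N3, w=120) cum 235  ← median
  x=9 (N2, w=50) cum 285
  x=10 (N1, w=10) cum 295
⇒ x* = 7
y-coordinate, sorted with cumulative weight:
  y=2 (N4, w=40) cum 40
  y=2 (N5, w=75) cum 115
  y=3 (N2, w=50) cum 165  ← median
  y=7 (N1, w=10) cum 175
  y=9 (N3, w=120) cum 295
⇒ y* = 3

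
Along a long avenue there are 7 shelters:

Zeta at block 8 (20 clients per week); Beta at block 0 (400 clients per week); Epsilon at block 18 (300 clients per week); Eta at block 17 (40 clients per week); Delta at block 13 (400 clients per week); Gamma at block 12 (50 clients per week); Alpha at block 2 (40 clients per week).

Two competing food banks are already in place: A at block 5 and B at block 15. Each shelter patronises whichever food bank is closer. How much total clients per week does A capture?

The indifferent point is the midpoint (5+15)/2 = 10; shelters left of it (closer to A at 5) go to A, those right go to B.
  Beta at 0 (w=400) → A
  Alpha at 2 (w=40) → A
  Zeta at 8 (w=20) → A
  Gamma at 12 (w=50) → B
  Delta at 13 (w=400) → B
  Eta at 17 (w=40) → B
  Epsilon at 18 (w=300) → B
A captures 460; B captures 790.

460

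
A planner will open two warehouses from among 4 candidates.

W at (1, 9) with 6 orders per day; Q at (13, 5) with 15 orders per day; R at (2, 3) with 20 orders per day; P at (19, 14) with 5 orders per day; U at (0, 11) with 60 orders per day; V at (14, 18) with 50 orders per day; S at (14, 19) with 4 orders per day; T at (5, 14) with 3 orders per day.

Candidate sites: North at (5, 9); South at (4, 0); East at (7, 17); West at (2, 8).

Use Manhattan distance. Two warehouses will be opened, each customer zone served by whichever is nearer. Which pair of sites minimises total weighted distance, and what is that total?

Evaluate every pair (each demand assigned to the nearer of the two):
  {East, West}: total = 1148
  {North, East}: total = 1330
  {North, West}: total = 1678
  {South, East}: total = 1688
  {North, South}: total = 1810
  {South, West}: total = 1956
Best pair: {East, West} with total 1148.

{East, West}, total 1148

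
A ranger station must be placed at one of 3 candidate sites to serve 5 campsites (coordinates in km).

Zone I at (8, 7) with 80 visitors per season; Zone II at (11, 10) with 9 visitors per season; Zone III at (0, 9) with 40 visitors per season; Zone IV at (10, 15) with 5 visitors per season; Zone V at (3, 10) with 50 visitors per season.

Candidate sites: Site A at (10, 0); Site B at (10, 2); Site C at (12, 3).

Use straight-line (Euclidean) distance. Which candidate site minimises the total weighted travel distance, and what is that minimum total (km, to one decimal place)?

Total weighted distance at each candidate:
  Site A (10, 0): total = 1896.3
  Site B (10, 2): total = 1588.1
  Site C (12, 3): total = 1683.8
Minimum is at Site B with total 1588.1 km.

Site B, total 1588.1 km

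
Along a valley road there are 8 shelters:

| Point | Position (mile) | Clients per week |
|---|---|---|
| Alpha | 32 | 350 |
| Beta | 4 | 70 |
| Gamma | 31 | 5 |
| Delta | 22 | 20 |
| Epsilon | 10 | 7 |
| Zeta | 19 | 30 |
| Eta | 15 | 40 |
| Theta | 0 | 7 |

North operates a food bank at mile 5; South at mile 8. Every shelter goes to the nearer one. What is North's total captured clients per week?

77

The indifferent point is the midpoint (5+8)/2 = 6.5; shelters left of it (closer to North at 5) go to North, those right go to South.
  Theta at 0 (w=7) → North
  Beta at 4 (w=70) → North
  Epsilon at 10 (w=7) → South
  Eta at 15 (w=40) → South
  Zeta at 19 (w=30) → South
  Delta at 22 (w=20) → South
  Gamma at 31 (w=5) → South
  Alpha at 32 (w=350) → South
North captures 77; South captures 452.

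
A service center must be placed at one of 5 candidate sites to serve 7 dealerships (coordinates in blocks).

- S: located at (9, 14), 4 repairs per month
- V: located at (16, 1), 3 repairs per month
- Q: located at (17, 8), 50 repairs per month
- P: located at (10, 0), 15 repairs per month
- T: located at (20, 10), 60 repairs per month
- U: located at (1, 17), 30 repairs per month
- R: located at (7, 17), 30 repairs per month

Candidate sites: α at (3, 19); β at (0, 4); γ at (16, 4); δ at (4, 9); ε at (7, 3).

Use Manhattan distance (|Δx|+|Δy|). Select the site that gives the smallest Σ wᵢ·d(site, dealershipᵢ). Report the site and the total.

γ, total 2577 blocks

Total weighted distance at each candidate:
  α (3, 19): total = 3637
  β (0, 4): total = 3973
  γ (16, 4): total = 2577
  δ (4, 9): total = 2705
  ε (7, 3): total = 3145
Minimum is at γ with total 2577 blocks.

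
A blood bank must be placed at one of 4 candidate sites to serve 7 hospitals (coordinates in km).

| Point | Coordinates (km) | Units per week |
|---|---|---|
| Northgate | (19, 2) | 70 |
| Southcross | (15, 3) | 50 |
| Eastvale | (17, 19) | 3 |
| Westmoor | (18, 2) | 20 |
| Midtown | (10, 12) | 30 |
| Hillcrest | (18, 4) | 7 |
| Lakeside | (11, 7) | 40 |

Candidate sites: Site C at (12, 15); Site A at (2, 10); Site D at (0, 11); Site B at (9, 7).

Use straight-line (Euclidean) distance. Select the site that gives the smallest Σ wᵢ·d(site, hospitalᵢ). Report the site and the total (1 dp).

Site B, total 1691.7 km

Total weighted distance at each candidate:
  Site C (12, 15): total = 2475.9
  Site A (2, 10): total = 3210.1
  Site D (0, 11): total = 3685.4
  Site B (9, 7): total = 1691.7
Minimum is at Site B with total 1691.7 km.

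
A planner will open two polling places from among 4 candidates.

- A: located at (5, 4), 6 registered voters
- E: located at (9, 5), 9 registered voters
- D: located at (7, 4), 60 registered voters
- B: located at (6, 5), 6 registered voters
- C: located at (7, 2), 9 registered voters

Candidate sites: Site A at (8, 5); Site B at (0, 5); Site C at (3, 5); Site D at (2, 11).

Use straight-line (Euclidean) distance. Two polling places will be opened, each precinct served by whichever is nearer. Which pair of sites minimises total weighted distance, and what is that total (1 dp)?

Evaluate every pair (each demand assigned to the nearer of the two):
  {Site A, Site C}: total = 147.7
  {Site A, Site B}: total = 153.3
  {Site A, Site D}: total = 153.3
  {Site B, Site C}: total = 377.8
  {Site C, Site D}: total = 377.8
  {Site B, Site D}: total = 640.4
Best pair: {Site A, Site C} with total 147.7.

{Site A, Site C}, total 147.7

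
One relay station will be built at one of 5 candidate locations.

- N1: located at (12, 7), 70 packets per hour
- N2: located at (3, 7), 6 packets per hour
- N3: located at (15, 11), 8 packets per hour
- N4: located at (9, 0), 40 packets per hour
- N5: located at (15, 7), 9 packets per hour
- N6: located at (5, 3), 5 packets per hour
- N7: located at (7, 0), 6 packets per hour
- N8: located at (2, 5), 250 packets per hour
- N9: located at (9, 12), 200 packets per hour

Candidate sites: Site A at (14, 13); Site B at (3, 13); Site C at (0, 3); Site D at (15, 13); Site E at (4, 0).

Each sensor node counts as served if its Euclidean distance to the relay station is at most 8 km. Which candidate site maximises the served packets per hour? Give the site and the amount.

Coverage radius r = 8 km; a point is covered iff (Δx)²+(Δy)² ≤ 8² = 64.
  Site A (14, 13): covers {N1, N3, N5, N9} → 287
  Site B (3, 13): covers {N2, N9} → 206
  Site C (0, 3): covers {N2, N6, N7, N8} → 267
  Site D (15, 13): covers {N1, N3, N5, N9} → 287
  Site E (4, 0): covers {N2, N4, N6, N7, N8} → 307
Maximum coverage at Site E: 307 packets per hour.

Site E, covering 307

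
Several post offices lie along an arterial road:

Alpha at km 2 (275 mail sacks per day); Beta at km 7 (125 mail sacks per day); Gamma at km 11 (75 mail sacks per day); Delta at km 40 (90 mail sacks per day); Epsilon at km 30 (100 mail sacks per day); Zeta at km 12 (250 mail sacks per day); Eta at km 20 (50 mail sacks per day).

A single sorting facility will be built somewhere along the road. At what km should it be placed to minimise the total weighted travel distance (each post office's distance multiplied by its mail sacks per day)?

x = 12

For a sum of weighted absolute distances on a line, the optimum is the weighted median (not the mean). Total weight W = 965; half-weight = 482.5.
Sort by position and accumulate weight:
  km 2 (Alpha, w=275) → cum 275
  km 7 (Beta, w=125) → cum 400
  km 11 (Gamma, w=75) → cum 475
  km 12 (Zeta, w=250) → cum 725  ≥ 482.5 → median here
  km 20 (Eta, w=50) → cum 775
  km 30 (Epsilon, w=100) → cum 875
  km 40 (Delta, w=90) → cum 965
Optimal location: km 12.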